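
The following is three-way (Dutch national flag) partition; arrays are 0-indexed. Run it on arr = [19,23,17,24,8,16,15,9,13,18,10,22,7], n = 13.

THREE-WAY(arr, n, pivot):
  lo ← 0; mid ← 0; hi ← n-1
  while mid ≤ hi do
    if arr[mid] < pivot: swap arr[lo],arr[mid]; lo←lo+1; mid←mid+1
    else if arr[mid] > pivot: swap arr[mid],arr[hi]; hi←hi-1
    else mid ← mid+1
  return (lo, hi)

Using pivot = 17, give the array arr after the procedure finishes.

pivot = 17; lo=0, mid=0, hi=12
arr[mid]=19>17: swap arr[0],arr[12]; hi=11 → [7,23,17,24,8,16,15,9,13,18,10,22,19]
arr[mid]=7<17: swap arr[0],arr[0]; lo=1,mid=1 → [7,23,17,24,8,16,15,9,13,18,10,22,19]
arr[mid]=23>17: swap arr[1],arr[11]; hi=10 → [7,22,17,24,8,16,15,9,13,18,10,23,19]
arr[mid]=22>17: swap arr[1],arr[10]; hi=9 → [7,10,17,24,8,16,15,9,13,18,22,23,19]
arr[mid]=10<17: swap arr[1],arr[1]; lo=2,mid=2 → [7,10,17,24,8,16,15,9,13,18,22,23,19]
arr[mid]=17=17: mid=3
arr[mid]=24>17: swap arr[3],arr[9]; hi=8 → [7,10,17,18,8,16,15,9,13,24,22,23,19]
arr[mid]=18>17: swap arr[3],arr[8]; hi=7 → [7,10,17,13,8,16,15,9,18,24,22,23,19]
arr[mid]=13<17: swap arr[2],arr[3]; lo=3,mid=4 → [7,10,13,17,8,16,15,9,18,24,22,23,19]
arr[mid]=8<17: swap arr[3],arr[4]; lo=4,mid=5 → [7,10,13,8,17,16,15,9,18,24,22,23,19]
arr[mid]=16<17: swap arr[4],arr[5]; lo=5,mid=6 → [7,10,13,8,16,17,15,9,18,24,22,23,19]
arr[mid]=15<17: swap arr[5],arr[6]; lo=6,mid=7 → [7,10,13,8,16,15,17,9,18,24,22,23,19]
arr[mid]=9<17: swap arr[6],arr[7]; lo=7,mid=8 → [7,10,13,8,16,15,9,17,18,24,22,23,19]
end: lo=7, hi=7; arr = [7,10,13,8,16,15,9,17,18,24,22,23,19]

[7,10,13,8,16,15,9,17,18,24,22,23,19]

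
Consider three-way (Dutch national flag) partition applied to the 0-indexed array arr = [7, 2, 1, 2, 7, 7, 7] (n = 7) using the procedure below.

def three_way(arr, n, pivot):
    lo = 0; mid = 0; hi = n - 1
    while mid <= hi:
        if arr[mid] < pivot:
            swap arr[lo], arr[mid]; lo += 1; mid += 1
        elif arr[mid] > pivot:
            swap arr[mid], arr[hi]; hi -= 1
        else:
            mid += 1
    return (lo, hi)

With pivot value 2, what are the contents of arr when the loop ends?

pivot = 2; lo=0, mid=0, hi=6
arr[mid]=7>2: swap arr[0],arr[6]; hi=5 → [7, 2, 1, 2, 7, 7, 7]
arr[mid]=7>2: swap arr[0],arr[5]; hi=4 → [7, 2, 1, 2, 7, 7, 7]
arr[mid]=7>2: swap arr[0],arr[4]; hi=3 → [7, 2, 1, 2, 7, 7, 7]
arr[mid]=7>2: swap arr[0],arr[3]; hi=2 → [2, 2, 1, 7, 7, 7, 7]
arr[mid]=2=2: mid=1
arr[mid]=2=2: mid=2
arr[mid]=1<2: swap arr[0],arr[2]; lo=1,mid=3 → [1, 2, 2, 7, 7, 7, 7]
end: lo=1, hi=2; arr = [1, 2, 2, 7, 7, 7, 7]

[1, 2, 2, 7, 7, 7, 7]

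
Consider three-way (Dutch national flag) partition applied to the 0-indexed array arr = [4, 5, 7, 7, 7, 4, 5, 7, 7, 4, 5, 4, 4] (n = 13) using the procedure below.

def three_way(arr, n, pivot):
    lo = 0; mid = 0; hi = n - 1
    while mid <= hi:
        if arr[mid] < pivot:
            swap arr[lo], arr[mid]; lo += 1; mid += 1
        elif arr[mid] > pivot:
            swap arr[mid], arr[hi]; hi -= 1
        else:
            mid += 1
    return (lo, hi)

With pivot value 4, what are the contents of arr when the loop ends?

[4, 4, 4, 4, 4, 5, 7, 7, 7, 5, 7, 7, 5]

lo=0 mid=0 hi=12
4=4: mid=1
5>4: swap(1,12), hi=11 ⇒ [4, 4, 7, 7, 7, 4, 5, 7, 7, 4, 5, 4, 5]
4=4: mid=2
7>4: swap(2,11), hi=10 ⇒ [4, 4, 4, 7, 7, 4, 5, 7, 7, 4, 5, 7, 5]
4=4: mid=3
7>4: swap(3,10), hi=9 ⇒ [4, 4, 4, 5, 7, 4, 5, 7, 7, 4, 7, 7, 5]
5>4: swap(3,9), hi=8 ⇒ [4, 4, 4, 4, 7, 4, 5, 7, 7, 5, 7, 7, 5]
4=4: mid=4
7>4: swap(4,8), hi=7 ⇒ [4, 4, 4, 4, 7, 4, 5, 7, 7, 5, 7, 7, 5]
7>4: swap(4,7), hi=6 ⇒ [4, 4, 4, 4, 7, 4, 5, 7, 7, 5, 7, 7, 5]
7>4: swap(4,6), hi=5 ⇒ [4, 4, 4, 4, 5, 4, 7, 7, 7, 5, 7, 7, 5]
5>4: swap(4,5), hi=4 ⇒ [4, 4, 4, 4, 4, 5, 7, 7, 7, 5, 7, 7, 5]
4=4: mid=5
done. lo=0 hi=4; arr=[4, 4, 4, 4, 4, 5, 7, 7, 7, 5, 7, 7, 5]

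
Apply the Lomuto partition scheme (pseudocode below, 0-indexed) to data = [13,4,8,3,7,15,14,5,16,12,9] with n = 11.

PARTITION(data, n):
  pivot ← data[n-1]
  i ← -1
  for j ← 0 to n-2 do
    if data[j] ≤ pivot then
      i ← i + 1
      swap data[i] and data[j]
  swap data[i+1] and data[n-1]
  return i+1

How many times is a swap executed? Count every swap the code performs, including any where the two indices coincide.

6

pivot = data[10] = 9; i = -1
j=0: data[0]=13 > 9 → no swap
j=1: data[1]=4 ≤ 9 → i=0, swap data[0],data[1] → [4,13,8,3,7,15,14,5,16,12,9]
j=2: data[2]=8 ≤ 9 → i=1, swap data[1],data[2] → [4,8,13,3,7,15,14,5,16,12,9]
j=3: data[3]=3 ≤ 9 → i=2, swap data[2],data[3] → [4,8,3,13,7,15,14,5,16,12,9]
j=4: data[4]=7 ≤ 9 → i=3, swap data[3],data[4] → [4,8,3,7,13,15,14,5,16,12,9]
j=5: data[5]=15 > 9 → no swap
j=6: data[6]=14 > 9 → no swap
j=7: data[7]=5 ≤ 9 → i=4, swap data[4],data[7] → [4,8,3,7,5,15,14,13,16,12,9]
j=8: data[8]=16 > 9 → no swap
j=9: data[9]=12 > 9 → no swap
final swap data[5],data[10] → [4,8,3,7,5,9,14,13,16,12,15]; return 5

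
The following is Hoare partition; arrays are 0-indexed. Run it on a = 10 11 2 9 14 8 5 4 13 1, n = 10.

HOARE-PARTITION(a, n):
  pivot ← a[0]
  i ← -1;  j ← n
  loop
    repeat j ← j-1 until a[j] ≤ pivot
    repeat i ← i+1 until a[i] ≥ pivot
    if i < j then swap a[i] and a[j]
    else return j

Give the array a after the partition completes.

pivot=10
j stops at 9 (1), i stops at 0 (10); swap ⇒ 1 11 2 9 14 8 5 4 13 10
j stops at 7 (4), i stops at 1 (11); swap ⇒ 1 4 2 9 14 8 5 11 13 10
j stops at 6 (5), i stops at 4 (14); swap ⇒ 1 4 2 9 5 8 14 11 13 10
j stops at 5, i stops at 6; i≥j ⇒ return 5. a=1 4 2 9 5 8 14 11 13 10

1 4 2 9 5 8 14 11 13 10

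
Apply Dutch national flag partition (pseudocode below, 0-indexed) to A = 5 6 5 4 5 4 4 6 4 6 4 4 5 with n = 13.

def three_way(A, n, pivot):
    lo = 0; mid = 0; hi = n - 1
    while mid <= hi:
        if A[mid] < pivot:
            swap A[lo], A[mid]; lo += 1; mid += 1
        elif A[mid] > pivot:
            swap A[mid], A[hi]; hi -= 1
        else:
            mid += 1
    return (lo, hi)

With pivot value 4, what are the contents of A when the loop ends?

pivot = 4; lo=0, mid=0, hi=12
A[mid]=5>4: swap A[0],A[12]; hi=11 → 5 6 5 4 5 4 4 6 4 6 4 4 5
A[mid]=5>4: swap A[0],A[11]; hi=10 → 4 6 5 4 5 4 4 6 4 6 4 5 5
A[mid]=4=4: mid=1
A[mid]=6>4: swap A[1],A[10]; hi=9 → 4 4 5 4 5 4 4 6 4 6 6 5 5
A[mid]=4=4: mid=2
A[mid]=5>4: swap A[2],A[9]; hi=8 → 4 4 6 4 5 4 4 6 4 5 6 5 5
A[mid]=6>4: swap A[2],A[8]; hi=7 → 4 4 4 4 5 4 4 6 6 5 6 5 5
A[mid]=4=4: mid=3
A[mid]=4=4: mid=4
A[mid]=5>4: swap A[4],A[7]; hi=6 → 4 4 4 4 6 4 4 5 6 5 6 5 5
A[mid]=6>4: swap A[4],A[6]; hi=5 → 4 4 4 4 4 4 6 5 6 5 6 5 5
A[mid]=4=4: mid=5
A[mid]=4=4: mid=6
end: lo=0, hi=5; A = 4 4 4 4 4 4 6 5 6 5 6 5 5

4 4 4 4 4 4 6 5 6 5 6 5 5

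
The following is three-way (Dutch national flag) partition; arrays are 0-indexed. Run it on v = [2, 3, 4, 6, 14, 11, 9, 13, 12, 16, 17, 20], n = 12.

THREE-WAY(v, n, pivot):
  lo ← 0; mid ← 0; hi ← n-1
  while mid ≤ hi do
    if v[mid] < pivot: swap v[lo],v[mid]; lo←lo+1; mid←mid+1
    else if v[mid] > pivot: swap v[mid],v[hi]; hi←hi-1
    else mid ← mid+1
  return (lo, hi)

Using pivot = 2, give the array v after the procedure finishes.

[2, 4, 6, 14, 11, 9, 13, 12, 16, 17, 20, 3]

lo=0 mid=0 hi=11
2=2: mid=1
3>2: swap(1,11), hi=10 ⇒ [2, 20, 4, 6, 14, 11, 9, 13, 12, 16, 17, 3]
20>2: swap(1,10), hi=9 ⇒ [2, 17, 4, 6, 14, 11, 9, 13, 12, 16, 20, 3]
17>2: swap(1,9), hi=8 ⇒ [2, 16, 4, 6, 14, 11, 9, 13, 12, 17, 20, 3]
16>2: swap(1,8), hi=7 ⇒ [2, 12, 4, 6, 14, 11, 9, 13, 16, 17, 20, 3]
12>2: swap(1,7), hi=6 ⇒ [2, 13, 4, 6, 14, 11, 9, 12, 16, 17, 20, 3]
13>2: swap(1,6), hi=5 ⇒ [2, 9, 4, 6, 14, 11, 13, 12, 16, 17, 20, 3]
9>2: swap(1,5), hi=4 ⇒ [2, 11, 4, 6, 14, 9, 13, 12, 16, 17, 20, 3]
11>2: swap(1,4), hi=3 ⇒ [2, 14, 4, 6, 11, 9, 13, 12, 16, 17, 20, 3]
14>2: swap(1,3), hi=2 ⇒ [2, 6, 4, 14, 11, 9, 13, 12, 16, 17, 20, 3]
6>2: swap(1,2), hi=1 ⇒ [2, 4, 6, 14, 11, 9, 13, 12, 16, 17, 20, 3]
4>2: swap(1,1), hi=0 ⇒ [2, 4, 6, 14, 11, 9, 13, 12, 16, 17, 20, 3]
done. lo=0 hi=0; v=[2, 4, 6, 14, 11, 9, 13, 12, 16, 17, 20, 3]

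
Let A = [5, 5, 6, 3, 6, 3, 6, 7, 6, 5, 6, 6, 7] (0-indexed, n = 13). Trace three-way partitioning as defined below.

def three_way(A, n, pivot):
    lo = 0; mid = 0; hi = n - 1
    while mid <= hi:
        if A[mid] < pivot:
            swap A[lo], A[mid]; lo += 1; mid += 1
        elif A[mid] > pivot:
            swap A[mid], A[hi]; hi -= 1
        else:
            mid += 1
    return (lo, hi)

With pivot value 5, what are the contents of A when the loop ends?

[3, 3, 5, 5, 5, 6, 7, 6, 6, 6, 6, 7, 6]

lo=0 mid=0 hi=12
5=5: mid=1
5=5: mid=2
6>5: swap(2,12), hi=11 ⇒ [5, 5, 7, 3, 6, 3, 6, 7, 6, 5, 6, 6, 6]
7>5: swap(2,11), hi=10 ⇒ [5, 5, 6, 3, 6, 3, 6, 7, 6, 5, 6, 7, 6]
6>5: swap(2,10), hi=9 ⇒ [5, 5, 6, 3, 6, 3, 6, 7, 6, 5, 6, 7, 6]
6>5: swap(2,9), hi=8 ⇒ [5, 5, 5, 3, 6, 3, 6, 7, 6, 6, 6, 7, 6]
5=5: mid=3
3<5: swap(0,3), lo=1 mid=4 ⇒ [3, 5, 5, 5, 6, 3, 6, 7, 6, 6, 6, 7, 6]
6>5: swap(4,8), hi=7 ⇒ [3, 5, 5, 5, 6, 3, 6, 7, 6, 6, 6, 7, 6]
6>5: swap(4,7), hi=6 ⇒ [3, 5, 5, 5, 7, 3, 6, 6, 6, 6, 6, 7, 6]
7>5: swap(4,6), hi=5 ⇒ [3, 5, 5, 5, 6, 3, 7, 6, 6, 6, 6, 7, 6]
6>5: swap(4,5), hi=4 ⇒ [3, 5, 5, 5, 3, 6, 7, 6, 6, 6, 6, 7, 6]
3<5: swap(1,4), lo=2 mid=5 ⇒ [3, 3, 5, 5, 5, 6, 7, 6, 6, 6, 6, 7, 6]
done. lo=2 hi=4; A=[3, 3, 5, 5, 5, 6, 7, 6, 6, 6, 6, 7, 6]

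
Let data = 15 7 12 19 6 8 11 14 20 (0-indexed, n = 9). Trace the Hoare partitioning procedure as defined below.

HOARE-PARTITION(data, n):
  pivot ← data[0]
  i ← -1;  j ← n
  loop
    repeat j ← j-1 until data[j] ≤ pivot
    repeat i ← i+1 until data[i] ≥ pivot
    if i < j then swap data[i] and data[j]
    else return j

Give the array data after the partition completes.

pivot = data[0] = 15; i = -1, j = 9
j→7 (data[7]=14≤15), i→0 (data[0]=15≥15); i<j, swap → 14 7 12 19 6 8 11 15 20
j→6 (data[6]=11≤15), i→3 (data[3]=19≥15); i<j, swap → 14 7 12 11 6 8 19 15 20
j→5, i→6; i≥j, return j=5. data = 14 7 12 11 6 8 19 15 20

14 7 12 11 6 8 19 15 20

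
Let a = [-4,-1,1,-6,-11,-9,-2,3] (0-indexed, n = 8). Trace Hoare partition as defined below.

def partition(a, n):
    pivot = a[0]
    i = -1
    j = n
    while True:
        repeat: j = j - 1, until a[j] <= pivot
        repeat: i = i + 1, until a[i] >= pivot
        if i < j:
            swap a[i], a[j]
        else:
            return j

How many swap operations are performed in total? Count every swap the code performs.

3

pivot = a[0] = -4; i = -1, j = 8
j→5 (a[5]=-9≤-4), i→0 (a[0]=-4≥-4); i<j, swap → [-9,-1,1,-6,-11,-4,-2,3]
j→4 (a[4]=-11≤-4), i→1 (a[1]=-1≥-4); i<j, swap → [-9,-11,1,-6,-1,-4,-2,3]
j→3 (a[3]=-6≤-4), i→2 (a[2]=1≥-4); i<j, swap → [-9,-11,-6,1,-1,-4,-2,3]
j→2, i→3; i≥j, return j=2. a = [-9,-11,-6,1,-1,-4,-2,3]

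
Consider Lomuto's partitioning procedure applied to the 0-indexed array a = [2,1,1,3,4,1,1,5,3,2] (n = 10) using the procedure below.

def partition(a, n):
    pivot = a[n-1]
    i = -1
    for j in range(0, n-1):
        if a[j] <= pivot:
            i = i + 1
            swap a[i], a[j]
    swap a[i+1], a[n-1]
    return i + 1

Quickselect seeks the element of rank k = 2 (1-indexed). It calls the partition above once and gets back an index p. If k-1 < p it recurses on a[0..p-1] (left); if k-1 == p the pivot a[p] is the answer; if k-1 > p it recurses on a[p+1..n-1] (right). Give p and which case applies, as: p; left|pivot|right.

pivot=2, i=-1
j=0: 2≤2, i=0, swap(0,0) ⇒ [2,1,1,3,4,1,1,5,3,2]
j=1: 1≤2, i=1, swap(1,1) ⇒ [2,1,1,3,4,1,1,5,3,2]
j=2: 1≤2, i=2, swap(2,2) ⇒ [2,1,1,3,4,1,1,5,3,2]
j=3: 3>2, skip
j=4: 4>2, skip
j=5: 1≤2, i=3, swap(3,5) ⇒ [2,1,1,1,4,3,1,5,3,2]
j=6: 1≤2, i=4, swap(4,6) ⇒ [2,1,1,1,1,3,4,5,3,2]
j=7: 5>2, skip
j=8: 3>2, skip
swap(5,9) ⇒ [2,1,1,1,1,2,4,5,3,3]; return 5
p = 5; k-1 = 1 < 5 ⇒ left

5; left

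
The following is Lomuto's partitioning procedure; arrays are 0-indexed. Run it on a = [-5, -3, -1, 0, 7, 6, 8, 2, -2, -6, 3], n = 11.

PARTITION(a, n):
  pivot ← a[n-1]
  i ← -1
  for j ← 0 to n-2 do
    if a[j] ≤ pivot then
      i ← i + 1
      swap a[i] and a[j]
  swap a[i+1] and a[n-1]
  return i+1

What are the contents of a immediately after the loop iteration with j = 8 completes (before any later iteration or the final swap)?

pivot=3, i=-1
j=0: -5≤3, i=0, swap(0,0) ⇒ [-5, -3, -1, 0, 7, 6, 8, 2, -2, -6, 3]
j=1: -3≤3, i=1, swap(1,1) ⇒ [-5, -3, -1, 0, 7, 6, 8, 2, -2, -6, 3]
j=2: -1≤3, i=2, swap(2,2) ⇒ [-5, -3, -1, 0, 7, 6, 8, 2, -2, -6, 3]
j=3: 0≤3, i=3, swap(3,3) ⇒ [-5, -3, -1, 0, 7, 6, 8, 2, -2, -6, 3]
j=4: 7>3, skip
j=5: 6>3, skip
j=6: 8>3, skip
j=7: 2≤3, i=4, swap(4,7) ⇒ [-5, -3, -1, 0, 2, 6, 8, 7, -2, -6, 3]
j=8: -2≤3, i=5, swap(5,8) ⇒ [-5, -3, -1, 0, 2, -2, 8, 7, 6, -6, 3]
(after j=8) a = [-5, -3, -1, 0, 2, -2, 8, 7, 6, -6, 3]

[-5, -3, -1, 0, 2, -2, 8, 7, 6, -6, 3]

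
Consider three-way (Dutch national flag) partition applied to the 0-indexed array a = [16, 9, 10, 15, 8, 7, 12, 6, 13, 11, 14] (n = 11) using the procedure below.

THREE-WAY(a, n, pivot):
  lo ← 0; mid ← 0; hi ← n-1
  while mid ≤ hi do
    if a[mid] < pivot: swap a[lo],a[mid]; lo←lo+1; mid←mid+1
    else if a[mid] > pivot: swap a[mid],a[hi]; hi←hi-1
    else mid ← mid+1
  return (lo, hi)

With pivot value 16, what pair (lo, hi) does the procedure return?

(10, 10)

pivot = 16; lo=0, mid=0, hi=10
a[mid]=16=16: mid=1
a[mid]=9<16: swap a[0],a[1]; lo=1,mid=2 → [9, 16, 10, 15, 8, 7, 12, 6, 13, 11, 14]
a[mid]=10<16: swap a[1],a[2]; lo=2,mid=3 → [9, 10, 16, 15, 8, 7, 12, 6, 13, 11, 14]
a[mid]=15<16: swap a[2],a[3]; lo=3,mid=4 → [9, 10, 15, 16, 8, 7, 12, 6, 13, 11, 14]
a[mid]=8<16: swap a[3],a[4]; lo=4,mid=5 → [9, 10, 15, 8, 16, 7, 12, 6, 13, 11, 14]
a[mid]=7<16: swap a[4],a[5]; lo=5,mid=6 → [9, 10, 15, 8, 7, 16, 12, 6, 13, 11, 14]
a[mid]=12<16: swap a[5],a[6]; lo=6,mid=7 → [9, 10, 15, 8, 7, 12, 16, 6, 13, 11, 14]
a[mid]=6<16: swap a[6],a[7]; lo=7,mid=8 → [9, 10, 15, 8, 7, 12, 6, 16, 13, 11, 14]
a[mid]=13<16: swap a[7],a[8]; lo=8,mid=9 → [9, 10, 15, 8, 7, 12, 6, 13, 16, 11, 14]
a[mid]=11<16: swap a[8],a[9]; lo=9,mid=10 → [9, 10, 15, 8, 7, 12, 6, 13, 11, 16, 14]
a[mid]=14<16: swap a[9],a[10]; lo=10,mid=11 → [9, 10, 15, 8, 7, 12, 6, 13, 11, 14, 16]
end: lo=10, hi=10; a = [9, 10, 15, 8, 7, 12, 6, 13, 11, 14, 16]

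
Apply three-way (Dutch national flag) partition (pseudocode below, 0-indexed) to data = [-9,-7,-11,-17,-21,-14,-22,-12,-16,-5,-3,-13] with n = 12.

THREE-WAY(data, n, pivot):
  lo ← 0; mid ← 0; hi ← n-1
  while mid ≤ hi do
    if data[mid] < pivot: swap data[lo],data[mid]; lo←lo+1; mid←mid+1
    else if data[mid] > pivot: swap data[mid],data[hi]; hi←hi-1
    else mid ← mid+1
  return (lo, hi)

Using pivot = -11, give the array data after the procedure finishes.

pivot = -11; lo=0, mid=0, hi=11
data[mid]=-9>-11: swap data[0],data[11]; hi=10 → [-13,-7,-11,-17,-21,-14,-22,-12,-16,-5,-3,-9]
data[mid]=-13<-11: swap data[0],data[0]; lo=1,mid=1 → [-13,-7,-11,-17,-21,-14,-22,-12,-16,-5,-3,-9]
data[mid]=-7>-11: swap data[1],data[10]; hi=9 → [-13,-3,-11,-17,-21,-14,-22,-12,-16,-5,-7,-9]
data[mid]=-3>-11: swap data[1],data[9]; hi=8 → [-13,-5,-11,-17,-21,-14,-22,-12,-16,-3,-7,-9]
data[mid]=-5>-11: swap data[1],data[8]; hi=7 → [-13,-16,-11,-17,-21,-14,-22,-12,-5,-3,-7,-9]
data[mid]=-16<-11: swap data[1],data[1]; lo=2,mid=2 → [-13,-16,-11,-17,-21,-14,-22,-12,-5,-3,-7,-9]
data[mid]=-11=-11: mid=3
data[mid]=-17<-11: swap data[2],data[3]; lo=3,mid=4 → [-13,-16,-17,-11,-21,-14,-22,-12,-5,-3,-7,-9]
data[mid]=-21<-11: swap data[3],data[4]; lo=4,mid=5 → [-13,-16,-17,-21,-11,-14,-22,-12,-5,-3,-7,-9]
data[mid]=-14<-11: swap data[4],data[5]; lo=5,mid=6 → [-13,-16,-17,-21,-14,-11,-22,-12,-5,-3,-7,-9]
data[mid]=-22<-11: swap data[5],data[6]; lo=6,mid=7 → [-13,-16,-17,-21,-14,-22,-11,-12,-5,-3,-7,-9]
data[mid]=-12<-11: swap data[6],data[7]; lo=7,mid=8 → [-13,-16,-17,-21,-14,-22,-12,-11,-5,-3,-7,-9]
end: lo=7, hi=7; data = [-13,-16,-17,-21,-14,-22,-12,-11,-5,-3,-7,-9]

[-13,-16,-17,-21,-14,-22,-12,-11,-5,-3,-7,-9]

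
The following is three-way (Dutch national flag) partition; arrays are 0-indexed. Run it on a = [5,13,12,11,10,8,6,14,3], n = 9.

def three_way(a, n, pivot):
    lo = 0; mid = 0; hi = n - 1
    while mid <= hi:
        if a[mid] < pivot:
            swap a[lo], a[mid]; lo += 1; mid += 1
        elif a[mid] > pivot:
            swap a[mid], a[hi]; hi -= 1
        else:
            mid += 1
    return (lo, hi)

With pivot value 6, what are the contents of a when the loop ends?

[5,3,6,10,8,11,14,12,13]

pivot = 6; lo=0, mid=0, hi=8
a[mid]=5<6: swap a[0],a[0]; lo=1,mid=1 → [5,13,12,11,10,8,6,14,3]
a[mid]=13>6: swap a[1],a[8]; hi=7 → [5,3,12,11,10,8,6,14,13]
a[mid]=3<6: swap a[1],a[1]; lo=2,mid=2 → [5,3,12,11,10,8,6,14,13]
a[mid]=12>6: swap a[2],a[7]; hi=6 → [5,3,14,11,10,8,6,12,13]
a[mid]=14>6: swap a[2],a[6]; hi=5 → [5,3,6,11,10,8,14,12,13]
a[mid]=6=6: mid=3
a[mid]=11>6: swap a[3],a[5]; hi=4 → [5,3,6,8,10,11,14,12,13]
a[mid]=8>6: swap a[3],a[4]; hi=3 → [5,3,6,10,8,11,14,12,13]
a[mid]=10>6: swap a[3],a[3]; hi=2 → [5,3,6,10,8,11,14,12,13]
end: lo=2, hi=2; a = [5,3,6,10,8,11,14,12,13]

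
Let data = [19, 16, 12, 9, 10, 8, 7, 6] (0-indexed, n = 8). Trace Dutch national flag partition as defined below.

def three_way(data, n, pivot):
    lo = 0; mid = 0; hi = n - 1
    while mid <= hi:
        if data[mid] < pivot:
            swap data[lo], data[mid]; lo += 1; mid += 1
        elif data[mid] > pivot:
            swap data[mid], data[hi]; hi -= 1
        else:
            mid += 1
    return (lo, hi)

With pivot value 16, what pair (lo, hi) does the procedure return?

(6, 6)

pivot = 16; lo=0, mid=0, hi=7
data[mid]=19>16: swap data[0],data[7]; hi=6 → [6, 16, 12, 9, 10, 8, 7, 19]
data[mid]=6<16: swap data[0],data[0]; lo=1,mid=1 → [6, 16, 12, 9, 10, 8, 7, 19]
data[mid]=16=16: mid=2
data[mid]=12<16: swap data[1],data[2]; lo=2,mid=3 → [6, 12, 16, 9, 10, 8, 7, 19]
data[mid]=9<16: swap data[2],data[3]; lo=3,mid=4 → [6, 12, 9, 16, 10, 8, 7, 19]
data[mid]=10<16: swap data[3],data[4]; lo=4,mid=5 → [6, 12, 9, 10, 16, 8, 7, 19]
data[mid]=8<16: swap data[4],data[5]; lo=5,mid=6 → [6, 12, 9, 10, 8, 16, 7, 19]
data[mid]=7<16: swap data[5],data[6]; lo=6,mid=7 → [6, 12, 9, 10, 8, 7, 16, 19]
end: lo=6, hi=6; data = [6, 12, 9, 10, 8, 7, 16, 19]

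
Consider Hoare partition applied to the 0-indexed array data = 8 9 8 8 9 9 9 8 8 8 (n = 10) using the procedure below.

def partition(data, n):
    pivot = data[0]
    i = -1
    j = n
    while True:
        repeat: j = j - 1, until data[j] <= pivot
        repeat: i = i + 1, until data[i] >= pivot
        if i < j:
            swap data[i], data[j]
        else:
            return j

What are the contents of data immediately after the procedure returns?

pivot = data[0] = 8; i = -1, j = 10
j→9 (data[9]=8≤8), i→0 (data[0]=8≥8); i<j, swap → 8 9 8 8 9 9 9 8 8 8
j→8 (data[8]=8≤8), i→1 (data[1]=9≥8); i<j, swap → 8 8 8 8 9 9 9 8 9 8
j→7 (data[7]=8≤8), i→2 (data[2]=8≥8); i<j, swap → 8 8 8 8 9 9 9 8 9 8
j→3, i→3; i≥j, return j=3. data = 8 8 8 8 9 9 9 8 9 8

8 8 8 8 9 9 9 8 9 8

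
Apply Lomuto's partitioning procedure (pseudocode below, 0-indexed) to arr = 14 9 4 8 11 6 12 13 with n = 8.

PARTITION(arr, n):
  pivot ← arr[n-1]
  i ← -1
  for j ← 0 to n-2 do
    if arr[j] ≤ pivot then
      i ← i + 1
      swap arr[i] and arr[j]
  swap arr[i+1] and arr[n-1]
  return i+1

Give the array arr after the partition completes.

pivot=13, i=-1
j=0: 14>13, skip
j=1: 9≤13, i=0, swap(0,1) ⇒ 9 14 4 8 11 6 12 13
j=2: 4≤13, i=1, swap(1,2) ⇒ 9 4 14 8 11 6 12 13
j=3: 8≤13, i=2, swap(2,3) ⇒ 9 4 8 14 11 6 12 13
j=4: 11≤13, i=3, swap(3,4) ⇒ 9 4 8 11 14 6 12 13
j=5: 6≤13, i=4, swap(4,5) ⇒ 9 4 8 11 6 14 12 13
j=6: 12≤13, i=5, swap(5,6) ⇒ 9 4 8 11 6 12 14 13
swap(6,7) ⇒ 9 4 8 11 6 12 13 14; return 6

9 4 8 11 6 12 13 14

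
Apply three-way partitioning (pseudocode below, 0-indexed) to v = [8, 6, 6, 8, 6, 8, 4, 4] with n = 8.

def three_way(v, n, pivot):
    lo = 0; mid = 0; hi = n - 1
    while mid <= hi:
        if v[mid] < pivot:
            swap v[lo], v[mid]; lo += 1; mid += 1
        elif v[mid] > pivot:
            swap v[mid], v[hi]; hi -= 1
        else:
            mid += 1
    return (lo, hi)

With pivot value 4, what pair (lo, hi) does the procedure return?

pivot = 4; lo=0, mid=0, hi=7
v[mid]=8>4: swap v[0],v[7]; hi=6 → [4, 6, 6, 8, 6, 8, 4, 8]
v[mid]=4=4: mid=1
v[mid]=6>4: swap v[1],v[6]; hi=5 → [4, 4, 6, 8, 6, 8, 6, 8]
v[mid]=4=4: mid=2
v[mid]=6>4: swap v[2],v[5]; hi=4 → [4, 4, 8, 8, 6, 6, 6, 8]
v[mid]=8>4: swap v[2],v[4]; hi=3 → [4, 4, 6, 8, 8, 6, 6, 8]
v[mid]=6>4: swap v[2],v[3]; hi=2 → [4, 4, 8, 6, 8, 6, 6, 8]
v[mid]=8>4: swap v[2],v[2]; hi=1 → [4, 4, 8, 6, 8, 6, 6, 8]
end: lo=0, hi=1; v = [4, 4, 8, 6, 8, 6, 6, 8]

(0, 1)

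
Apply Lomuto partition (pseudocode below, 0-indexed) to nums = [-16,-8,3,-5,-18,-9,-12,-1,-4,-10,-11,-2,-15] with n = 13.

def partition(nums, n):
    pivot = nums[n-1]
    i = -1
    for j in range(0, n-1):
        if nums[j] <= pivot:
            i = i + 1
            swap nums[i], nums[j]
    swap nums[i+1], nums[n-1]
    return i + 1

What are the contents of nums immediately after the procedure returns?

pivot=-15, i=-1
j=0: -16≤-15, i=0, swap(0,0) ⇒ [-16,-8,3,-5,-18,-9,-12,-1,-4,-10,-11,-2,-15]
j=1: -8>-15, skip
j=2: 3>-15, skip
j=3: -5>-15, skip
j=4: -18≤-15, i=1, swap(1,4) ⇒ [-16,-18,3,-5,-8,-9,-12,-1,-4,-10,-11,-2,-15]
j=5: -9>-15, skip
j=6: -12>-15, skip
j=7: -1>-15, skip
j=8: -4>-15, skip
j=9: -10>-15, skip
j=10: -11>-15, skip
j=11: -2>-15, skip
swap(2,12) ⇒ [-16,-18,-15,-5,-8,-9,-12,-1,-4,-10,-11,-2,3]; return 2

[-16,-18,-15,-5,-8,-9,-12,-1,-4,-10,-11,-2,3]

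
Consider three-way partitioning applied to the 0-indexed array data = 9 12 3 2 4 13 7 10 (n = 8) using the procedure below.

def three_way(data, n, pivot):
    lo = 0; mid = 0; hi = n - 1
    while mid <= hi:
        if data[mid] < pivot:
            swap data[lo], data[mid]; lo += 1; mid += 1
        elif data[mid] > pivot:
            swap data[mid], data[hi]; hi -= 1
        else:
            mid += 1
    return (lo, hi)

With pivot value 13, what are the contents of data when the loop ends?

lo=0 mid=0 hi=7
9<13: swap(0,0), lo=1 mid=1 ⇒ 9 12 3 2 4 13 7 10
12<13: swap(1,1), lo=2 mid=2 ⇒ 9 12 3 2 4 13 7 10
3<13: swap(2,2), lo=3 mid=3 ⇒ 9 12 3 2 4 13 7 10
2<13: swap(3,3), lo=4 mid=4 ⇒ 9 12 3 2 4 13 7 10
4<13: swap(4,4), lo=5 mid=5 ⇒ 9 12 3 2 4 13 7 10
13=13: mid=6
7<13: swap(5,6), lo=6 mid=7 ⇒ 9 12 3 2 4 7 13 10
10<13: swap(6,7), lo=7 mid=8 ⇒ 9 12 3 2 4 7 10 13
done. lo=7 hi=7; data=9 12 3 2 4 7 10 13

9 12 3 2 4 7 10 13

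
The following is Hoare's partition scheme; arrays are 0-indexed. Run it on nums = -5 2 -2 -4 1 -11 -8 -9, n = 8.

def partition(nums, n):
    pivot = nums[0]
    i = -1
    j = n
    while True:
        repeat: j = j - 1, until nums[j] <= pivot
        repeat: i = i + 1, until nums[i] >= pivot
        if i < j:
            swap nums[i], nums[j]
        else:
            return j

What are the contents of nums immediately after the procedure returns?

pivot = nums[0] = -5; i = -1, j = 8
j→7 (nums[7]=-9≤-5), i→0 (nums[0]=-5≥-5); i<j, swap → -9 2 -2 -4 1 -11 -8 -5
j→6 (nums[6]=-8≤-5), i→1 (nums[1]=2≥-5); i<j, swap → -9 -8 -2 -4 1 -11 2 -5
j→5 (nums[5]=-11≤-5), i→2 (nums[2]=-2≥-5); i<j, swap → -9 -8 -11 -4 1 -2 2 -5
j→2, i→3; i≥j, return j=2. nums = -9 -8 -11 -4 1 -2 2 -5

-9 -8 -11 -4 1 -2 2 -5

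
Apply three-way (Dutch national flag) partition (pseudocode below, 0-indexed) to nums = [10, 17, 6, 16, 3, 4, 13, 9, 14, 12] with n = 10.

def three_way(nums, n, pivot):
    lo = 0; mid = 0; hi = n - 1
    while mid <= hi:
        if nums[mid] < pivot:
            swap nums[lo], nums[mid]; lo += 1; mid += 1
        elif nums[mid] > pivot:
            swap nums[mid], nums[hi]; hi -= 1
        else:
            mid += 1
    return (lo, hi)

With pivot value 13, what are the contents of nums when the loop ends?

[10, 12, 6, 9, 3, 4, 13, 14, 16, 17]

pivot = 13; lo=0, mid=0, hi=9
nums[mid]=10<13: swap nums[0],nums[0]; lo=1,mid=1 → [10, 17, 6, 16, 3, 4, 13, 9, 14, 12]
nums[mid]=17>13: swap nums[1],nums[9]; hi=8 → [10, 12, 6, 16, 3, 4, 13, 9, 14, 17]
nums[mid]=12<13: swap nums[1],nums[1]; lo=2,mid=2 → [10, 12, 6, 16, 3, 4, 13, 9, 14, 17]
nums[mid]=6<13: swap nums[2],nums[2]; lo=3,mid=3 → [10, 12, 6, 16, 3, 4, 13, 9, 14, 17]
nums[mid]=16>13: swap nums[3],nums[8]; hi=7 → [10, 12, 6, 14, 3, 4, 13, 9, 16, 17]
nums[mid]=14>13: swap nums[3],nums[7]; hi=6 → [10, 12, 6, 9, 3, 4, 13, 14, 16, 17]
nums[mid]=9<13: swap nums[3],nums[3]; lo=4,mid=4 → [10, 12, 6, 9, 3, 4, 13, 14, 16, 17]
nums[mid]=3<13: swap nums[4],nums[4]; lo=5,mid=5 → [10, 12, 6, 9, 3, 4, 13, 14, 16, 17]
nums[mid]=4<13: swap nums[5],nums[5]; lo=6,mid=6 → [10, 12, 6, 9, 3, 4, 13, 14, 16, 17]
nums[mid]=13=13: mid=7
end: lo=6, hi=6; nums = [10, 12, 6, 9, 3, 4, 13, 14, 16, 17]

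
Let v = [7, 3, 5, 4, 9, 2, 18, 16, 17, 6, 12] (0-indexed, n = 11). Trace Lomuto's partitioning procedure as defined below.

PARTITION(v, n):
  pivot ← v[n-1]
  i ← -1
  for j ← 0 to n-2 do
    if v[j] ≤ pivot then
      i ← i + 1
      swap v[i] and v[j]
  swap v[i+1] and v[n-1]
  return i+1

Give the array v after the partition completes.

[7, 3, 5, 4, 9, 2, 6, 12, 17, 18, 16]

pivot = v[10] = 12; i = -1
j=0: v[0]=7 ≤ 12 → i=0, swap v[0],v[0] (no change) → [7, 3, 5, 4, 9, 2, 18, 16, 17, 6, 12]
j=1: v[1]=3 ≤ 12 → i=1, swap v[1],v[1] (no change) → [7, 3, 5, 4, 9, 2, 18, 16, 17, 6, 12]
j=2: v[2]=5 ≤ 12 → i=2, swap v[2],v[2] (no change) → [7, 3, 5, 4, 9, 2, 18, 16, 17, 6, 12]
j=3: v[3]=4 ≤ 12 → i=3, swap v[3],v[3] (no change) → [7, 3, 5, 4, 9, 2, 18, 16, 17, 6, 12]
j=4: v[4]=9 ≤ 12 → i=4, swap v[4],v[4] (no change) → [7, 3, 5, 4, 9, 2, 18, 16, 17, 6, 12]
j=5: v[5]=2 ≤ 12 → i=5, swap v[5],v[5] (no change) → [7, 3, 5, 4, 9, 2, 18, 16, 17, 6, 12]
j=6: v[6]=18 > 12 → no swap
j=7: v[7]=16 > 12 → no swap
j=8: v[8]=17 > 12 → no swap
j=9: v[9]=6 ≤ 12 → i=6, swap v[6],v[9] → [7, 3, 5, 4, 9, 2, 6, 16, 17, 18, 12]
final swap v[7],v[10] → [7, 3, 5, 4, 9, 2, 6, 12, 17, 18, 16]; return 7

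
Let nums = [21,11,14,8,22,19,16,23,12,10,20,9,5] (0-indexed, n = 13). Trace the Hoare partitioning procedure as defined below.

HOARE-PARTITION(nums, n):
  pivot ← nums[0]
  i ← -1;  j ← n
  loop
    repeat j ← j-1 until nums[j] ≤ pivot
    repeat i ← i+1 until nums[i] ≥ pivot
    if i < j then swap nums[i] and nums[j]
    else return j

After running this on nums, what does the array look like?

[5,11,14,8,9,19,16,20,12,10,23,22,21]

pivot=21
j stops at 12 (5), i stops at 0 (21); swap ⇒ [5,11,14,8,22,19,16,23,12,10,20,9,21]
j stops at 11 (9), i stops at 4 (22); swap ⇒ [5,11,14,8,9,19,16,23,12,10,20,22,21]
j stops at 10 (20), i stops at 7 (23); swap ⇒ [5,11,14,8,9,19,16,20,12,10,23,22,21]
j stops at 9, i stops at 10; i≥j ⇒ return 9. nums=[5,11,14,8,9,19,16,20,12,10,23,22,21]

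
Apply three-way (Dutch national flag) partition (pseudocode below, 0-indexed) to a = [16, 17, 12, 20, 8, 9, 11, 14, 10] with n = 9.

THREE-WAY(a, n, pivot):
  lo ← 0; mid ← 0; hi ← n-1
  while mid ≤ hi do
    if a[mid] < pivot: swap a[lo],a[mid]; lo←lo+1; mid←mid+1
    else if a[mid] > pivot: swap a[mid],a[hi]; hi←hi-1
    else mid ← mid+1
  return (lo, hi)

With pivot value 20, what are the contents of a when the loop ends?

pivot = 20; lo=0, mid=0, hi=8
a[mid]=16<20: swap a[0],a[0]; lo=1,mid=1 → [16, 17, 12, 20, 8, 9, 11, 14, 10]
a[mid]=17<20: swap a[1],a[1]; lo=2,mid=2 → [16, 17, 12, 20, 8, 9, 11, 14, 10]
a[mid]=12<20: swap a[2],a[2]; lo=3,mid=3 → [16, 17, 12, 20, 8, 9, 11, 14, 10]
a[mid]=20=20: mid=4
a[mid]=8<20: swap a[3],a[4]; lo=4,mid=5 → [16, 17, 12, 8, 20, 9, 11, 14, 10]
a[mid]=9<20: swap a[4],a[5]; lo=5,mid=6 → [16, 17, 12, 8, 9, 20, 11, 14, 10]
a[mid]=11<20: swap a[5],a[6]; lo=6,mid=7 → [16, 17, 12, 8, 9, 11, 20, 14, 10]
a[mid]=14<20: swap a[6],a[7]; lo=7,mid=8 → [16, 17, 12, 8, 9, 11, 14, 20, 10]
a[mid]=10<20: swap a[7],a[8]; lo=8,mid=9 → [16, 17, 12, 8, 9, 11, 14, 10, 20]
end: lo=8, hi=8; a = [16, 17, 12, 8, 9, 11, 14, 10, 20]

[16, 17, 12, 8, 9, 11, 14, 10, 20]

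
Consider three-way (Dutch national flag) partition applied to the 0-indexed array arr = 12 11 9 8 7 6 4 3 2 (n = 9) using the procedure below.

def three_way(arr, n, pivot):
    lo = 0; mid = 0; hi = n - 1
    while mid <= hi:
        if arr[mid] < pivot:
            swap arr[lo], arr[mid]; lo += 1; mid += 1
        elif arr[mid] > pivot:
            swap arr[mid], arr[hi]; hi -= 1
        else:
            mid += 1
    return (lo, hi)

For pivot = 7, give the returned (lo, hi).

pivot = 7; lo=0, mid=0, hi=8
arr[mid]=12>7: swap arr[0],arr[8]; hi=7 → 2 11 9 8 7 6 4 3 12
arr[mid]=2<7: swap arr[0],arr[0]; lo=1,mid=1 → 2 11 9 8 7 6 4 3 12
arr[mid]=11>7: swap arr[1],arr[7]; hi=6 → 2 3 9 8 7 6 4 11 12
arr[mid]=3<7: swap arr[1],arr[1]; lo=2,mid=2 → 2 3 9 8 7 6 4 11 12
arr[mid]=9>7: swap arr[2],arr[6]; hi=5 → 2 3 4 8 7 6 9 11 12
arr[mid]=4<7: swap arr[2],arr[2]; lo=3,mid=3 → 2 3 4 8 7 6 9 11 12
arr[mid]=8>7: swap arr[3],arr[5]; hi=4 → 2 3 4 6 7 8 9 11 12
arr[mid]=6<7: swap arr[3],arr[3]; lo=4,mid=4 → 2 3 4 6 7 8 9 11 12
arr[mid]=7=7: mid=5
end: lo=4, hi=4; arr = 2 3 4 6 7 8 9 11 12

(4, 4)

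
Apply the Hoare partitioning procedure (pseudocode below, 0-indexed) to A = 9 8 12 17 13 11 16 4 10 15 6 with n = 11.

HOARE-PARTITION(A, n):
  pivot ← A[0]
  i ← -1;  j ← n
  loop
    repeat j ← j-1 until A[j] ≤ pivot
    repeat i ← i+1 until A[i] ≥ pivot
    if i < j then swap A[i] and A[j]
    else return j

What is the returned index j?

pivot=9
j stops at 10 (6), i stops at 0 (9); swap ⇒ 6 8 12 17 13 11 16 4 10 15 9
j stops at 7 (4), i stops at 2 (12); swap ⇒ 6 8 4 17 13 11 16 12 10 15 9
j stops at 2, i stops at 3; i≥j ⇒ return 2. A=6 8 4 17 13 11 16 12 10 15 9

2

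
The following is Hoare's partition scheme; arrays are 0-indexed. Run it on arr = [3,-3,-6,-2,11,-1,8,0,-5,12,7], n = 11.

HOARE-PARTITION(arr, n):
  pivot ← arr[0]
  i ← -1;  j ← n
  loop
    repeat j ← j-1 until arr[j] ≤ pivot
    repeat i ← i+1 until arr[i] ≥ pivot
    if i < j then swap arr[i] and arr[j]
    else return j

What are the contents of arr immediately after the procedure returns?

pivot=3
j stops at 8 (-5), i stops at 0 (3); swap ⇒ [-5,-3,-6,-2,11,-1,8,0,3,12,7]
j stops at 7 (0), i stops at 4 (11); swap ⇒ [-5,-3,-6,-2,0,-1,8,11,3,12,7]
j stops at 5, i stops at 6; i≥j ⇒ return 5. arr=[-5,-3,-6,-2,0,-1,8,11,3,12,7]

[-5,-3,-6,-2,0,-1,8,11,3,12,7]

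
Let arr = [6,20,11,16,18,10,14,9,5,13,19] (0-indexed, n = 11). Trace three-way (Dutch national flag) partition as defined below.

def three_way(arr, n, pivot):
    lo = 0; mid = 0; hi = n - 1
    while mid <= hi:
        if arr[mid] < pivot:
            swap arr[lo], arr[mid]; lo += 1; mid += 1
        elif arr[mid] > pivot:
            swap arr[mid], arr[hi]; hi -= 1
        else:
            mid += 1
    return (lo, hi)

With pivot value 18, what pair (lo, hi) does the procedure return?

(8, 8)

lo=0 mid=0 hi=10
6<18: swap(0,0), lo=1 mid=1 ⇒ [6,20,11,16,18,10,14,9,5,13,19]
20>18: swap(1,10), hi=9 ⇒ [6,19,11,16,18,10,14,9,5,13,20]
19>18: swap(1,9), hi=8 ⇒ [6,13,11,16,18,10,14,9,5,19,20]
13<18: swap(1,1), lo=2 mid=2 ⇒ [6,13,11,16,18,10,14,9,5,19,20]
11<18: swap(2,2), lo=3 mid=3 ⇒ [6,13,11,16,18,10,14,9,5,19,20]
16<18: swap(3,3), lo=4 mid=4 ⇒ [6,13,11,16,18,10,14,9,5,19,20]
18=18: mid=5
10<18: swap(4,5), lo=5 mid=6 ⇒ [6,13,11,16,10,18,14,9,5,19,20]
14<18: swap(5,6), lo=6 mid=7 ⇒ [6,13,11,16,10,14,18,9,5,19,20]
9<18: swap(6,7), lo=7 mid=8 ⇒ [6,13,11,16,10,14,9,18,5,19,20]
5<18: swap(7,8), lo=8 mid=9 ⇒ [6,13,11,16,10,14,9,5,18,19,20]
done. lo=8 hi=8; arr=[6,13,11,16,10,14,9,5,18,19,20]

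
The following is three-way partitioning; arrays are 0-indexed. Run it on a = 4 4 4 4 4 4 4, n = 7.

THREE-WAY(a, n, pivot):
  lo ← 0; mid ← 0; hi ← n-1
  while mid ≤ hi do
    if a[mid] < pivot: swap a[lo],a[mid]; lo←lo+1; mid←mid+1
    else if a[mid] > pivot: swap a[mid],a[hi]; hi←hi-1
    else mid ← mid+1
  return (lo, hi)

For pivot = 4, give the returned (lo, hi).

pivot = 4; lo=0, mid=0, hi=6
a[mid]=4=4: mid=1
a[mid]=4=4: mid=2
a[mid]=4=4: mid=3
a[mid]=4=4: mid=4
a[mid]=4=4: mid=5
a[mid]=4=4: mid=6
a[mid]=4=4: mid=7
end: lo=0, hi=6; a = 4 4 4 4 4 4 4

(0, 6)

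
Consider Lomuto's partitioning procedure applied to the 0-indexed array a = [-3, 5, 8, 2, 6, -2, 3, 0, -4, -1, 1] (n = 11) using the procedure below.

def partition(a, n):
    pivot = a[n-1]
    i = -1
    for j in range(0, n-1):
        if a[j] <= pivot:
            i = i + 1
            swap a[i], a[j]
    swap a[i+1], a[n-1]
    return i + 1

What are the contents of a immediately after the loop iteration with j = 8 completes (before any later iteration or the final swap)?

[-3, -2, 0, -4, 6, 5, 3, 8, 2, -1, 1]

pivot = a[10] = 1; i = -1
j=0: a[0]=-3 ≤ 1 → i=0, swap a[0],a[0] (no change) → [-3, 5, 8, 2, 6, -2, 3, 0, -4, -1, 1]
j=1: a[1]=5 > 1 → no swap
j=2: a[2]=8 > 1 → no swap
j=3: a[3]=2 > 1 → no swap
j=4: a[4]=6 > 1 → no swap
j=5: a[5]=-2 ≤ 1 → i=1, swap a[1],a[5] → [-3, -2, 8, 2, 6, 5, 3, 0, -4, -1, 1]
j=6: a[6]=3 > 1 → no swap
j=7: a[7]=0 ≤ 1 → i=2, swap a[2],a[7] → [-3, -2, 0, 2, 6, 5, 3, 8, -4, -1, 1]
j=8: a[8]=-4 ≤ 1 → i=3, swap a[3],a[8] → [-3, -2, 0, -4, 6, 5, 3, 8, 2, -1, 1]
(after j=8) a = [-3, -2, 0, -4, 6, 5, 3, 8, 2, -1, 1]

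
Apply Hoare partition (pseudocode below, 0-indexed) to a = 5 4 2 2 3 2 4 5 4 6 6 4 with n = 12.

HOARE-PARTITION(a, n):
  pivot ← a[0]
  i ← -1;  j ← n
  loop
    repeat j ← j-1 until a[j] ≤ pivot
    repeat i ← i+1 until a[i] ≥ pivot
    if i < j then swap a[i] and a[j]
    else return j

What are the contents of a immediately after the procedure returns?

pivot=5
j stops at 11 (4), i stops at 0 (5); swap ⇒ 4 4 2 2 3 2 4 5 4 6 6 5
j stops at 8 (4), i stops at 7 (5); swap ⇒ 4 4 2 2 3 2 4 4 5 6 6 5
j stops at 7, i stops at 8; i≥j ⇒ return 7. a=4 4 2 2 3 2 4 4 5 6 6 5

4 4 2 2 3 2 4 4 5 6 6 5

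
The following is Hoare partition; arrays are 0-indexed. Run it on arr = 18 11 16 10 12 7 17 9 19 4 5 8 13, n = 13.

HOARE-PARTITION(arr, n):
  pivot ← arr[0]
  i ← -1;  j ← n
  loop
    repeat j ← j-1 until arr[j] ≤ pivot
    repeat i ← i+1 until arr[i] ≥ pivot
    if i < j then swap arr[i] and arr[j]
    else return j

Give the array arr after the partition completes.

13 11 16 10 12 7 17 9 8 4 5 19 18

pivot = arr[0] = 18; i = -1, j = 13
j→12 (arr[12]=13≤18), i→0 (arr[0]=18≥18); i<j, swap → 13 11 16 10 12 7 17 9 19 4 5 8 18
j→11 (arr[11]=8≤18), i→8 (arr[8]=19≥18); i<j, swap → 13 11 16 10 12 7 17 9 8 4 5 19 18
j→10, i→11; i≥j, return j=10. arr = 13 11 16 10 12 7 17 9 8 4 5 19 18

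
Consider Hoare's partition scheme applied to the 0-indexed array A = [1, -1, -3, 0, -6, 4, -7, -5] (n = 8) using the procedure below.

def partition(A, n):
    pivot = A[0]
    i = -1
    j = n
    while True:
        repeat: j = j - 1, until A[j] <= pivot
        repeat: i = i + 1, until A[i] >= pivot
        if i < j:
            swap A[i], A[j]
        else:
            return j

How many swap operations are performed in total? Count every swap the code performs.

pivot=1
j stops at 7 (-5), i stops at 0 (1); swap ⇒ [-5, -1, -3, 0, -6, 4, -7, 1]
j stops at 6 (-7), i stops at 5 (4); swap ⇒ [-5, -1, -3, 0, -6, -7, 4, 1]
j stops at 5, i stops at 6; i≥j ⇒ return 5. A=[-5, -1, -3, 0, -6, -7, 4, 1]

2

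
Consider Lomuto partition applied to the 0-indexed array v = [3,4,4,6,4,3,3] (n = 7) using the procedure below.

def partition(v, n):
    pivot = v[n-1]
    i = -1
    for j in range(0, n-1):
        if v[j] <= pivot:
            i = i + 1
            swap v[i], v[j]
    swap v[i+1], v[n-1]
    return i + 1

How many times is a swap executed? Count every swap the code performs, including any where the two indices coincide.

3

pivot=3, i=-1
j=0: 3≤3, i=0, swap(0,0) ⇒ [3,4,4,6,4,3,3]
j=1: 4>3, skip
j=2: 4>3, skip
j=3: 6>3, skip
j=4: 4>3, skip
j=5: 3≤3, i=1, swap(1,5) ⇒ [3,3,4,6,4,4,3]
swap(2,6) ⇒ [3,3,3,6,4,4,4]; return 2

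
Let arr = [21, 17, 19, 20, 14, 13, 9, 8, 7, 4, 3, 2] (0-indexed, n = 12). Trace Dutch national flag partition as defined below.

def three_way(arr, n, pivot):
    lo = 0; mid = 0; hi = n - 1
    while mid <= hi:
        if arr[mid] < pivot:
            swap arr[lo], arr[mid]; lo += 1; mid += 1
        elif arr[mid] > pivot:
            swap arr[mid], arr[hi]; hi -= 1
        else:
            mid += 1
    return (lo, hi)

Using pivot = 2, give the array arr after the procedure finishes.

[2, 19, 20, 14, 13, 9, 8, 7, 4, 3, 17, 21]

pivot = 2; lo=0, mid=0, hi=11
arr[mid]=21>2: swap arr[0],arr[11]; hi=10 → [2, 17, 19, 20, 14, 13, 9, 8, 7, 4, 3, 21]
arr[mid]=2=2: mid=1
arr[mid]=17>2: swap arr[1],arr[10]; hi=9 → [2, 3, 19, 20, 14, 13, 9, 8, 7, 4, 17, 21]
arr[mid]=3>2: swap arr[1],arr[9]; hi=8 → [2, 4, 19, 20, 14, 13, 9, 8, 7, 3, 17, 21]
arr[mid]=4>2: swap arr[1],arr[8]; hi=7 → [2, 7, 19, 20, 14, 13, 9, 8, 4, 3, 17, 21]
arr[mid]=7>2: swap arr[1],arr[7]; hi=6 → [2, 8, 19, 20, 14, 13, 9, 7, 4, 3, 17, 21]
arr[mid]=8>2: swap arr[1],arr[6]; hi=5 → [2, 9, 19, 20, 14, 13, 8, 7, 4, 3, 17, 21]
arr[mid]=9>2: swap arr[1],arr[5]; hi=4 → [2, 13, 19, 20, 14, 9, 8, 7, 4, 3, 17, 21]
arr[mid]=13>2: swap arr[1],arr[4]; hi=3 → [2, 14, 19, 20, 13, 9, 8, 7, 4, 3, 17, 21]
arr[mid]=14>2: swap arr[1],arr[3]; hi=2 → [2, 20, 19, 14, 13, 9, 8, 7, 4, 3, 17, 21]
arr[mid]=20>2: swap arr[1],arr[2]; hi=1 → [2, 19, 20, 14, 13, 9, 8, 7, 4, 3, 17, 21]
arr[mid]=19>2: swap arr[1],arr[1]; hi=0 → [2, 19, 20, 14, 13, 9, 8, 7, 4, 3, 17, 21]
end: lo=0, hi=0; arr = [2, 19, 20, 14, 13, 9, 8, 7, 4, 3, 17, 21]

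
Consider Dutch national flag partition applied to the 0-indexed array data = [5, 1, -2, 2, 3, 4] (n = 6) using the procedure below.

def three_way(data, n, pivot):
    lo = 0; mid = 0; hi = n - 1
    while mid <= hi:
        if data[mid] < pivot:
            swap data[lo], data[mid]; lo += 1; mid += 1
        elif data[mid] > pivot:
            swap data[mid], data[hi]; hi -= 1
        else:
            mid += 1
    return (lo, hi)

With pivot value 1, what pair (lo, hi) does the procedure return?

(1, 1)

pivot = 1; lo=0, mid=0, hi=5
data[mid]=5>1: swap data[0],data[5]; hi=4 → [4, 1, -2, 2, 3, 5]
data[mid]=4>1: swap data[0],data[4]; hi=3 → [3, 1, -2, 2, 4, 5]
data[mid]=3>1: swap data[0],data[3]; hi=2 → [2, 1, -2, 3, 4, 5]
data[mid]=2>1: swap data[0],data[2]; hi=1 → [-2, 1, 2, 3, 4, 5]
data[mid]=-2<1: swap data[0],data[0]; lo=1,mid=1 → [-2, 1, 2, 3, 4, 5]
data[mid]=1=1: mid=2
end: lo=1, hi=1; data = [-2, 1, 2, 3, 4, 5]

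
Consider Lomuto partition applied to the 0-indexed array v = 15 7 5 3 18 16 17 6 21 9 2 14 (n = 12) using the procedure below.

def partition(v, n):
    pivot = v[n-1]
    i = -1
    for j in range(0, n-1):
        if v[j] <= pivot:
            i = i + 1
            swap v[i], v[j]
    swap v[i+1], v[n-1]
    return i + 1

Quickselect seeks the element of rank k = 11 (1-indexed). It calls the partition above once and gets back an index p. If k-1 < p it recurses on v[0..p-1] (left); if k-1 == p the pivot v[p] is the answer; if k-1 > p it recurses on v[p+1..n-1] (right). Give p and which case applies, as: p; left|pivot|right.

pivot=14, i=-1
j=0: 15>14, skip
j=1: 7≤14, i=0, swap(0,1) ⇒ 7 15 5 3 18 16 17 6 21 9 2 14
j=2: 5≤14, i=1, swap(1,2) ⇒ 7 5 15 3 18 16 17 6 21 9 2 14
j=3: 3≤14, i=2, swap(2,3) ⇒ 7 5 3 15 18 16 17 6 21 9 2 14
j=4: 18>14, skip
j=5: 16>14, skip
j=6: 17>14, skip
j=7: 6≤14, i=3, swap(3,7) ⇒ 7 5 3 6 18 16 17 15 21 9 2 14
j=8: 21>14, skip
j=9: 9≤14, i=4, swap(4,9) ⇒ 7 5 3 6 9 16 17 15 21 18 2 14
j=10: 2≤14, i=5, swap(5,10) ⇒ 7 5 3 6 9 2 17 15 21 18 16 14
swap(6,11) ⇒ 7 5 3 6 9 2 14 15 21 18 16 17; return 6
p = 6; k-1 = 10 > 6 ⇒ right

6; right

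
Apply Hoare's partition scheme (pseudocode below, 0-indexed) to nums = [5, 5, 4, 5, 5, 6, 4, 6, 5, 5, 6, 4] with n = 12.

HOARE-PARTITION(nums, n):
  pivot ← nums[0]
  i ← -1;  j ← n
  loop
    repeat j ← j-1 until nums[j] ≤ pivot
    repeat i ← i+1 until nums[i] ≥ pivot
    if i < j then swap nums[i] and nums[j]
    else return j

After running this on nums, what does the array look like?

pivot = nums[0] = 5; i = -1, j = 12
j→11 (nums[11]=4≤5), i→0 (nums[0]=5≥5); i<j, swap → [4, 5, 4, 5, 5, 6, 4, 6, 5, 5, 6, 5]
j→9 (nums[9]=5≤5), i→1 (nums[1]=5≥5); i<j, swap → [4, 5, 4, 5, 5, 6, 4, 6, 5, 5, 6, 5]
j→8 (nums[8]=5≤5), i→3 (nums[3]=5≥5); i<j, swap → [4, 5, 4, 5, 5, 6, 4, 6, 5, 5, 6, 5]
j→6 (nums[6]=4≤5), i→4 (nums[4]=5≥5); i<j, swap → [4, 5, 4, 5, 4, 6, 5, 6, 5, 5, 6, 5]
j→4, i→5; i≥j, return j=4. nums = [4, 5, 4, 5, 4, 6, 5, 6, 5, 5, 6, 5]

[4, 5, 4, 5, 4, 6, 5, 6, 5, 5, 6, 5]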